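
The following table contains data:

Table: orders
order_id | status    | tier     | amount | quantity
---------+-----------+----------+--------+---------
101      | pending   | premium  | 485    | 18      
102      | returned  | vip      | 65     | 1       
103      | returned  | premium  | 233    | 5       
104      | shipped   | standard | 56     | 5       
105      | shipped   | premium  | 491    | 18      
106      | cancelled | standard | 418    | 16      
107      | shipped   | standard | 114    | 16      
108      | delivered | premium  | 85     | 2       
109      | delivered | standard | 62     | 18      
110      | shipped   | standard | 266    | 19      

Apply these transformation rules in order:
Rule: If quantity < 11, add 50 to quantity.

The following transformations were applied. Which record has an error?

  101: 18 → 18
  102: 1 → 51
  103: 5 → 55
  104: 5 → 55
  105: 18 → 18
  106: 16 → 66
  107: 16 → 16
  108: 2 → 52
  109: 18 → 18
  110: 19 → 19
Record 106 has an error. The correct transformed value should be 16, not 66.

Step 1: Check each record against the rule
Step 2: Record 106 has quantity = 16
Step 3: Since 16 >= 11, the bonus should not have been applied
Step 4: Correct value = 16, but claimed value = 66
Conclusion: Record 106 has the error.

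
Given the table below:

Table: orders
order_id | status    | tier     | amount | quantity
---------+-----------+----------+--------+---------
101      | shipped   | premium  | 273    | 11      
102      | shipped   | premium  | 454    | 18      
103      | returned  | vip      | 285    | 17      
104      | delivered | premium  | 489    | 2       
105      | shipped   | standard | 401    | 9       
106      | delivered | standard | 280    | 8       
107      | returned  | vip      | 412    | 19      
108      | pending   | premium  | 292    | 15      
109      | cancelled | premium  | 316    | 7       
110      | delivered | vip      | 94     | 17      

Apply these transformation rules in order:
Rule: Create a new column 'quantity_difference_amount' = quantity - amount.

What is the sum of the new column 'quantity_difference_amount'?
-3173

Step 1: For each record, compute quantity - amount
Example calculations:
  11 - 273 = -262
  18 - 454 = -436
  17 - 285 = -268
  ...
Step 2: Sum all derived values
Step 3: Total = -3173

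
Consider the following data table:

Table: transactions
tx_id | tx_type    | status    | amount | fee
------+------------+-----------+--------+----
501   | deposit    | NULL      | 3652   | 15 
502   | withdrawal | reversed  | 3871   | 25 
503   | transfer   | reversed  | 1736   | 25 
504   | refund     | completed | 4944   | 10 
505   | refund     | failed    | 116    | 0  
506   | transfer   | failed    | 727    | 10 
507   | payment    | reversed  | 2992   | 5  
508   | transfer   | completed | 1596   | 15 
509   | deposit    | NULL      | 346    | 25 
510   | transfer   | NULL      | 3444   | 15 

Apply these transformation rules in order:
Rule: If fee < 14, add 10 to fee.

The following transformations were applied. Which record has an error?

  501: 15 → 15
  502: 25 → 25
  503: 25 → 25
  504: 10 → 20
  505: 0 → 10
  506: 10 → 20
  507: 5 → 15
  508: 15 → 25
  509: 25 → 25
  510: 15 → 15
Record 508 has an error. The correct transformed value should be 15, not 25.

Step 1: Check each record against the rule
Step 2: Record 508 has fee = 15
Step 3: Since 15 >= 14, the bonus should not have been applied
Step 4: Correct value = 15, but claimed value = 25
Conclusion: Record 508 has the error.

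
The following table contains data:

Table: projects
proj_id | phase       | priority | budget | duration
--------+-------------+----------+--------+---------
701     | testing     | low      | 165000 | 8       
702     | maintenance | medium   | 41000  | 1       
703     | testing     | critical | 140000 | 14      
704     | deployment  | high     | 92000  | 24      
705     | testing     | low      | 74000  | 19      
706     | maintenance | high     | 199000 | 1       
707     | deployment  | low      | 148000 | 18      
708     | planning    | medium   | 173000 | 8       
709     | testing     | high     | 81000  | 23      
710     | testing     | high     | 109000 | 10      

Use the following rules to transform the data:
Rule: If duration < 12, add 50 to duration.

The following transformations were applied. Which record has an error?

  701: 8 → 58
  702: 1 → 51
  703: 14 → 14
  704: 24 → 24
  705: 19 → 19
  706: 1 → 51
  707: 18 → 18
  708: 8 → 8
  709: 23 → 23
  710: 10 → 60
Record 708 has an error. The correct transformed value should be 58, not 8.

Step 1: Check each record against the rule
Step 2: Record 708 has duration = 8
Step 3: Since 8 < 12, the bonus should have been applied
Step 4: Correct value = 58, but claimed value = 8
Conclusion: Record 708 has the error.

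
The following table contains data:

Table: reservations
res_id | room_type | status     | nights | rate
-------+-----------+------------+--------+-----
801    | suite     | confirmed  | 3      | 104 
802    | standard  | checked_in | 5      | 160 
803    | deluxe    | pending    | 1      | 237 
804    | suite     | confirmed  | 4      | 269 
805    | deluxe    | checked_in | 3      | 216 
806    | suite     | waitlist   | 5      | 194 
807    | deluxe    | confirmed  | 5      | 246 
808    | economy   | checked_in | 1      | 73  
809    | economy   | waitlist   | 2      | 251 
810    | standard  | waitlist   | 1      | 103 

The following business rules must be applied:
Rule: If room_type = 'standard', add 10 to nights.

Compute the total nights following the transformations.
50

Step 1: Count records where room_type = 'standard': 2
Step 2: Total bonus added: 2 × 10 = 20
Step 3: Original sum of nights: 30
Step 4: Final sum = 30 + 20 = 50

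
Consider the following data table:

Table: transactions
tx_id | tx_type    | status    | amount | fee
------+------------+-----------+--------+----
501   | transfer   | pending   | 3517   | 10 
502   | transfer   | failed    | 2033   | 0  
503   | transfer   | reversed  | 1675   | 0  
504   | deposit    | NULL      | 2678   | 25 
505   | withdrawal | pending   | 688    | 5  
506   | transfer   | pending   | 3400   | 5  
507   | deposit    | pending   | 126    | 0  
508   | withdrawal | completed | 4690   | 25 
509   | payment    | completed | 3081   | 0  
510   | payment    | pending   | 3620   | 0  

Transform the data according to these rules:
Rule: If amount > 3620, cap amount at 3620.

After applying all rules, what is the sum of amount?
24438

Step 1: 1 records have amount > 3620
Step 2: These records originally summed to 4690
Step 3: After capping: 1 × 3620 = 3620
Step 4: Unaffected records sum: 20818
Step 5: Final sum = 3620 + 20818 = 24438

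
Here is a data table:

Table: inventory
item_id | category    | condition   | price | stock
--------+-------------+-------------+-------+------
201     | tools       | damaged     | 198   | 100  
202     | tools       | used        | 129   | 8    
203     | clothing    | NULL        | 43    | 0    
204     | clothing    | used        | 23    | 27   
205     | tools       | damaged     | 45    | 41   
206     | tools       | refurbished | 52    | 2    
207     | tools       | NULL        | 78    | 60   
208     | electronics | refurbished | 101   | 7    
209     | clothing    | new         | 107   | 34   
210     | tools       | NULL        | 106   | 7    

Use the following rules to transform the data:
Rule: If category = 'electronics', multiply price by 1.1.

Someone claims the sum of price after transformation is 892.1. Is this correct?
Yes, the result is correct.

Step 1: Calculate the correct sum after transformation
Step 2: Apply multiplier 1.1 to records where category = 'electronics'
Step 3: Correct result = 892.1
Step 4: Claimed result = 892.1
Step 5: 892.1 = 892.1 ✓
Conclusion: The claimed result is correct.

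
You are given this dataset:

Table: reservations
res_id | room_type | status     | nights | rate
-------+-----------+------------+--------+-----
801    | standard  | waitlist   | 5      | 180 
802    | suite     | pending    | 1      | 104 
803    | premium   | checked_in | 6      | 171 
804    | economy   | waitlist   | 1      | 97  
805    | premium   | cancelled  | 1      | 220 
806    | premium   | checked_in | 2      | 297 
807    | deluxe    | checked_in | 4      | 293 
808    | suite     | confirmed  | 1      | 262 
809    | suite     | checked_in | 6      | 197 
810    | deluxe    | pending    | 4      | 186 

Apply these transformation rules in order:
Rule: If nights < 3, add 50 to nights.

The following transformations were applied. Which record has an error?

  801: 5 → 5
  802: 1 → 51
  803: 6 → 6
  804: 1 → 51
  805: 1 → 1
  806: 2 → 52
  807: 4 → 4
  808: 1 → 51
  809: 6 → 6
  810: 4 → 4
Record 805 has an error. The correct transformed value should be 51, not 1.

Step 1: Check each record against the rule
Step 2: Record 805 has nights = 1
Step 3: Since 1 < 3, the bonus should have been applied
Step 4: Correct value = 51, but claimed value = 1
Conclusion: Record 805 has the error.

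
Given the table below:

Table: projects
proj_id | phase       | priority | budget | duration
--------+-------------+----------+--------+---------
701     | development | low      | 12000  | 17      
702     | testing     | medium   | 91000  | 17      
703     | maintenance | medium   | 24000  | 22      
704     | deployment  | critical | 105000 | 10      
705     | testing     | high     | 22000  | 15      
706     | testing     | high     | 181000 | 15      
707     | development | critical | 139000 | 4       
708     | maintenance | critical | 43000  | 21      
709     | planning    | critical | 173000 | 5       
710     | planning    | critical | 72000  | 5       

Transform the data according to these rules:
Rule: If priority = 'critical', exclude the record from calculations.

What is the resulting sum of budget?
330000

Step 1: Identify records where priority = 'critical'
Step 2: The excluded records sum to 532000
Step 3: Original total budget = 862000
Step 4: Remaining total = 862000 - 532000 = 330000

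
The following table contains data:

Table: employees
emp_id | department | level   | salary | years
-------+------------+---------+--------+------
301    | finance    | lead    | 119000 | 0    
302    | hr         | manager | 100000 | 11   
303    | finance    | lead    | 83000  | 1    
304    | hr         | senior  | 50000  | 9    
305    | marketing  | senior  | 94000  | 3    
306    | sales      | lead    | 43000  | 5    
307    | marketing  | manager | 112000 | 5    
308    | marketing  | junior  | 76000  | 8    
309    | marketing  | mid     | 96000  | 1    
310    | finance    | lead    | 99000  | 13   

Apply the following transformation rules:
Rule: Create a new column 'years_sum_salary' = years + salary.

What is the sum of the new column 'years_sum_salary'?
872056

Step 1: For each record, compute years + salary
Example calculations:
  0 + 119000 = 119000
  11 + 100000 = 100011
  1 + 83000 = 83001
  ...
Step 2: Sum all derived values
Step 3: Total = 872056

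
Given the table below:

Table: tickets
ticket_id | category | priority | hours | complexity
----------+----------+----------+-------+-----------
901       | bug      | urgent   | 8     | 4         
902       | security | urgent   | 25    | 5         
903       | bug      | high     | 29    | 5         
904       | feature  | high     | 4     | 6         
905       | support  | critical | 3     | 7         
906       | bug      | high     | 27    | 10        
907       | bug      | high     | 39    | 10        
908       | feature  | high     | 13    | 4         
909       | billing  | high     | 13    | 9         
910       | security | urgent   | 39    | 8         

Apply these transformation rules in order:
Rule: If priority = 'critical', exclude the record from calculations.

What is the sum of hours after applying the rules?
197

Step 1: Identify records where priority = 'critical'
Step 2: The excluded records sum to 3
Step 3: Original total hours = 200
Step 4: Remaining total = 200 - 3 = 197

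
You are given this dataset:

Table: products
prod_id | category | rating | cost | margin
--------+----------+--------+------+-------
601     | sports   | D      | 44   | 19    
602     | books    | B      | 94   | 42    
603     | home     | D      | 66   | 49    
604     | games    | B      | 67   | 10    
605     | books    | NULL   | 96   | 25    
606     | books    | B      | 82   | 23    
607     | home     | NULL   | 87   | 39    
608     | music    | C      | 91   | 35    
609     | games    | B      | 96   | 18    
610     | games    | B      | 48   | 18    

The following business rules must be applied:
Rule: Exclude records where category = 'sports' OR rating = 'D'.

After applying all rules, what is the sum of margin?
210

Step 1: Find records where category = 'sports' OR rating = 'D'
Step 2: 2 records match, summing to 68
Step 3: Original sum: 278
Step 4: Remaining sum = 278 - 68 = 210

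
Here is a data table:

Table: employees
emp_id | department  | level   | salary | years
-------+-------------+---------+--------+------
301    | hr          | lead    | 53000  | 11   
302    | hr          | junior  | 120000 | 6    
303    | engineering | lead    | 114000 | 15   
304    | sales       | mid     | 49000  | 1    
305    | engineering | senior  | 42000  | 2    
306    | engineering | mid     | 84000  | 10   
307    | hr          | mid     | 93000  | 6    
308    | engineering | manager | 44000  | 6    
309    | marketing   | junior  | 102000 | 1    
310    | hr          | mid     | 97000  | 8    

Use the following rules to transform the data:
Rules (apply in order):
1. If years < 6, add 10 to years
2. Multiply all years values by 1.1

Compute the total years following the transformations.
105.6

Step 1: Apply Rule 1 - Add 10 to records with years < 6
  - 3 records affected: 4 + (3 × 10) = 34
  - Unaffected records: 62
  - Sum after Rule 1: 96
Step 2: Apply Rule 2 - Multiply all by 1.1
  - 96 × 1.1 = 105.6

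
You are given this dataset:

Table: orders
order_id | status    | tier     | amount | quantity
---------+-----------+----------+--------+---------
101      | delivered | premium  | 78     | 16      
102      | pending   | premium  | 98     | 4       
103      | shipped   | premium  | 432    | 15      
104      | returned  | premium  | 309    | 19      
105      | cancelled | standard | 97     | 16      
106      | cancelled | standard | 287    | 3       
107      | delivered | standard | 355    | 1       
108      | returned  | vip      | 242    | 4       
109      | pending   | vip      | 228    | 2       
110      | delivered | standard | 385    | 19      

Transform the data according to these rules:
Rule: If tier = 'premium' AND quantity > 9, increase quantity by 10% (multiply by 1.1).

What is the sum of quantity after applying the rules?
104.0

Step 1: Find records where tier = 'premium' AND quantity > 9
Step 2: 3 records match, summing to 50
Step 3: After multiplier: 50 × 1.1 = 55.0
Step 4: Unaffected records sum: 49
Step 5: Final sum = 55.0 + 49 = 104.0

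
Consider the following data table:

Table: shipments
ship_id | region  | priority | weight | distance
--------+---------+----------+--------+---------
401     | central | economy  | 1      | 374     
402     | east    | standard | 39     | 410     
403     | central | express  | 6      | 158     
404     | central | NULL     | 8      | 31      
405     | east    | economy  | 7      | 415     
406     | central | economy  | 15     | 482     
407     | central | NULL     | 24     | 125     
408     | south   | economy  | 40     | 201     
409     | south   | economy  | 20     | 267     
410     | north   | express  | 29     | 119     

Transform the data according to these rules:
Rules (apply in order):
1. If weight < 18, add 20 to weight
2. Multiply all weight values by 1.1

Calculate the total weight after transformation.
317.9

Step 1: Apply Rule 1 - Add 20 to records with weight < 18
  - 5 records affected: 37 + (5 × 20) = 137
  - Unaffected records: 152
  - Sum after Rule 1: 289
Step 2: Apply Rule 2 - Multiply all by 1.1
  - 289 × 1.1 = 317.9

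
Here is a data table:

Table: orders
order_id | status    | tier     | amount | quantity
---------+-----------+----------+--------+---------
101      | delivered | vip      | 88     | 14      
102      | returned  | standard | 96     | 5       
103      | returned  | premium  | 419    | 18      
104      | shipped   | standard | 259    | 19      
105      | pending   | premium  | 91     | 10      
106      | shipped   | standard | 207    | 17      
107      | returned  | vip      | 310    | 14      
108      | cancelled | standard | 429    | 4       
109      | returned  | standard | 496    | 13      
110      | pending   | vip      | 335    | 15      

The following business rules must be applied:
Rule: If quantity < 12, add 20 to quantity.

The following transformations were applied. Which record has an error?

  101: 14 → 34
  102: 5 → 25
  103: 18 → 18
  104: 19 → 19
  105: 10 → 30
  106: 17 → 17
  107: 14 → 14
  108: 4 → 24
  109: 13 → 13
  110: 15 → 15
Record 101 has an error. The correct transformed value should be 14, not 34.

Step 1: Check each record against the rule
Step 2: Record 101 has quantity = 14
Step 3: Since 14 >= 12, the bonus should not have been applied
Step 4: Correct value = 14, but claimed value = 34
Conclusion: Record 101 has the error.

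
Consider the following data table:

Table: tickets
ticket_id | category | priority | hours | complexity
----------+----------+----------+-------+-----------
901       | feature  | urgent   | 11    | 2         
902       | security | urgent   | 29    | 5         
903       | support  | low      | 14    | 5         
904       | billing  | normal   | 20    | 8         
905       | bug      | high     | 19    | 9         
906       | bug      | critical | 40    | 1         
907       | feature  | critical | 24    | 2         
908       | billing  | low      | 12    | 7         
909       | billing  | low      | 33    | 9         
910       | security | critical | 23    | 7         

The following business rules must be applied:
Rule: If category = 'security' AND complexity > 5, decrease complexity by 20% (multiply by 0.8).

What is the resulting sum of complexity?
53.6

Step 1: Find records where category = 'security' AND complexity > 5
Step 2: 1 records match, summing to 7
Step 3: After multiplier: 7 × 0.8 = 5.6
Step 4: Unaffected records sum: 48
Step 5: Final sum = 5.6 + 48 = 53.6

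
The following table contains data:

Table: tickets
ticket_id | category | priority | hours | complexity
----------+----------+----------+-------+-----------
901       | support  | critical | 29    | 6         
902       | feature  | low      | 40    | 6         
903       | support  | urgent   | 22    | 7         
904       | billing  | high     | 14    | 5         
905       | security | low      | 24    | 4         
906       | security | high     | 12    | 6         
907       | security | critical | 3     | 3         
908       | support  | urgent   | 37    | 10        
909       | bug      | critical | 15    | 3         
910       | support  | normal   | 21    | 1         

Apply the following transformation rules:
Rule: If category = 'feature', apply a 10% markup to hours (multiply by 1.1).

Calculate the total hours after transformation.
221.0

Step 1: Records with category = 'feature' have total hours = 40
Step 2: Apply multiplier: 40 × 1.1 = 44.0
Step 3: Other records total: 177
Step 4: Final sum = 44.0 + 177 = 221.0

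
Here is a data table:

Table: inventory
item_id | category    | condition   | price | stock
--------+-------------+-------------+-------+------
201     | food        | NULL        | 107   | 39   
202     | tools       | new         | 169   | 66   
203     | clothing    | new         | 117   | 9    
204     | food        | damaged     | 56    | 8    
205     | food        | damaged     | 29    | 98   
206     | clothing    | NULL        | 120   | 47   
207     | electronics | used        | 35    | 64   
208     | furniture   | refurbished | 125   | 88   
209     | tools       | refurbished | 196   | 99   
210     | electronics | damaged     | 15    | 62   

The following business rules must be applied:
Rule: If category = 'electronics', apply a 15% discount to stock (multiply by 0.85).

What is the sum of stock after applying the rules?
561.1

Step 1: Records with category = 'electronics' have total stock = 126
Step 2: Apply multiplier: 126 × 0.85 = 107.1
Step 3: Other records total: 454
Step 4: Final sum = 107.1 + 454 = 561.1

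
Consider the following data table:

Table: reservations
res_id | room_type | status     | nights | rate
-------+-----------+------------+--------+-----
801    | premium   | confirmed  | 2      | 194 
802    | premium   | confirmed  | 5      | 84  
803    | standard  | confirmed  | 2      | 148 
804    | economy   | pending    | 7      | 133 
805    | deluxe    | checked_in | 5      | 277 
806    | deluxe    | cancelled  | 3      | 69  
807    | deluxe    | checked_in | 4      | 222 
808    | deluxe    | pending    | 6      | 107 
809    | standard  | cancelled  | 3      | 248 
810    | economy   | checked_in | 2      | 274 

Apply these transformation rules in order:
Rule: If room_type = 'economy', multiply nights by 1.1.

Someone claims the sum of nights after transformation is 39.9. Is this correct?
Yes, the result is correct.

Step 1: Calculate the correct sum after transformation
Step 2: Apply multiplier 1.1 to records where room_type = 'economy'
Step 3: Correct result = 39.9
Step 4: Claimed result = 39.9
Step 5: 39.9 = 39.9 ✓
Conclusion: The claimed result is correct.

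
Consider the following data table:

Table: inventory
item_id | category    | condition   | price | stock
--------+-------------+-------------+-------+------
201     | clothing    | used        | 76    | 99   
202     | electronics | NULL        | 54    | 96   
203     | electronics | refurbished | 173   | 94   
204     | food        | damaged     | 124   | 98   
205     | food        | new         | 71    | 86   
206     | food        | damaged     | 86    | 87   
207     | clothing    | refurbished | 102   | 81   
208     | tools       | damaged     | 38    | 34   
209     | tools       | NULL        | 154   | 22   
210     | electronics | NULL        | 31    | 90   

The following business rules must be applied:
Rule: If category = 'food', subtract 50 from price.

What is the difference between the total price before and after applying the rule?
150

Step 1: Original sum of price = 909
Step 2: 3 records have category = 'food'
Step 3: Each affected record changes by -50
Step 4: Total change = 3 × -50 = -150
Step 5: New sum = 909 + -150 = 759
Step 6: Difference = |759 - 909| = 150
        (Sum decreased by 150)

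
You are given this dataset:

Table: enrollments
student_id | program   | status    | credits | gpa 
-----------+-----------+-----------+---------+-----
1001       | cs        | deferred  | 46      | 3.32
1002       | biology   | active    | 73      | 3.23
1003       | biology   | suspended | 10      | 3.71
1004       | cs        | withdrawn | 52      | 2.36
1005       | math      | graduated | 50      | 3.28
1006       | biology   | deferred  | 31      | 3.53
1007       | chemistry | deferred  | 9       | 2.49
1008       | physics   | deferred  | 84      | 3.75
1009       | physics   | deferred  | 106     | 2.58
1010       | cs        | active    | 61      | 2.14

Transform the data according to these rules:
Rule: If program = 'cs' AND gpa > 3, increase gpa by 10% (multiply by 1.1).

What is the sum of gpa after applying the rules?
30.72

Step 1: Find records where program = 'cs' AND gpa > 3
Step 2: 1 records match, summing to 3.32
Step 3: After multiplier: 3.32 × 1.1 = 3.65
Step 4: Unaffected records sum: 27.07
Step 5: Final sum = 3.65 + 27.07 = 30.72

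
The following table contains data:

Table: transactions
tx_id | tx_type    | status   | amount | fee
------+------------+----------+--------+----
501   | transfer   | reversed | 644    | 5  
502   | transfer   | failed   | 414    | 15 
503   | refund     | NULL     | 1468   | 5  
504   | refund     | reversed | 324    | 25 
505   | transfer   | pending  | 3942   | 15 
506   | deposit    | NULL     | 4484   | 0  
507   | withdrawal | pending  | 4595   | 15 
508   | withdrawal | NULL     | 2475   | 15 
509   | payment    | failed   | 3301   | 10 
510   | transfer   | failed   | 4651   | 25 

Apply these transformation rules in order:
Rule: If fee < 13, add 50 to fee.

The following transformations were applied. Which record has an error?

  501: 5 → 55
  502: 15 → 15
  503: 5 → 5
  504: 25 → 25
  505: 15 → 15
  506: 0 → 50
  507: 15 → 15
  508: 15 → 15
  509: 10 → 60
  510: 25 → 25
Record 503 has an error. The correct transformed value should be 55, not 5.

Step 1: Check each record against the rule
Step 2: Record 503 has fee = 5
Step 3: Since 5 < 13, the bonus should have been applied
Step 4: Correct value = 55, but claimed value = 5
Conclusion: Record 503 has the error.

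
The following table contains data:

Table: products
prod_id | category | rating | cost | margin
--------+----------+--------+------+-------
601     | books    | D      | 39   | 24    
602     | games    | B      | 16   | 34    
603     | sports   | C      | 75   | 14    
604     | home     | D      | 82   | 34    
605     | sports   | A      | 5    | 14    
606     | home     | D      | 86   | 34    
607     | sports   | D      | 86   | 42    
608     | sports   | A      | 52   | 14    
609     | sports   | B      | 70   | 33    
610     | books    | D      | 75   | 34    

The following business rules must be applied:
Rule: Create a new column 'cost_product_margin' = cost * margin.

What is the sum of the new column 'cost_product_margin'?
17512

Step 1: For each record, compute cost * margin
Example calculations:
  39 * 24 = 936
  16 * 34 = 544
  75 * 14 = 1050
  ...
Step 2: Sum all derived values
Step 3: Total = 17512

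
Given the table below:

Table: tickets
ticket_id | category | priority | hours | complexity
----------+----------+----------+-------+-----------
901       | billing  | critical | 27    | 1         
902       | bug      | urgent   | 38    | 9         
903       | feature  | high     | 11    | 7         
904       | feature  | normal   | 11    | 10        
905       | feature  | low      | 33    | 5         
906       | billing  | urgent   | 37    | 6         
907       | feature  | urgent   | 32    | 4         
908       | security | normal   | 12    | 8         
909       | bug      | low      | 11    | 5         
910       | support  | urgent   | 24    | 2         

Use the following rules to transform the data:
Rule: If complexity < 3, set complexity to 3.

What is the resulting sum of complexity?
60

Step 1: 2 records have complexity < 3
Step 2: These records originally summed to 3
Step 3: After setting to minimum: 2 × 3 = 6
Step 4: Unaffected records sum: 54
Step 5: Final sum = 6 + 54 = 60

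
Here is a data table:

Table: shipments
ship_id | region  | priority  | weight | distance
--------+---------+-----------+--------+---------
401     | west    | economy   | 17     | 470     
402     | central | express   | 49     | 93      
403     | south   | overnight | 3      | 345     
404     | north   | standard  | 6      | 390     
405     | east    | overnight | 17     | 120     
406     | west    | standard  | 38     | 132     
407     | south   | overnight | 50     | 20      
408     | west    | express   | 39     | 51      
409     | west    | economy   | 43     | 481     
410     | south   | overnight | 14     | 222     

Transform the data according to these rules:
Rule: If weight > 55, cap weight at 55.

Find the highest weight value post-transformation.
50

Step 1: Original maximum weight = 50
Step 2: Check cap of 55 against maximum
Step 3: No records exceed the cap (max 50 <= cap 55), so no capping applies
Step 4: Maximum after transformation = 50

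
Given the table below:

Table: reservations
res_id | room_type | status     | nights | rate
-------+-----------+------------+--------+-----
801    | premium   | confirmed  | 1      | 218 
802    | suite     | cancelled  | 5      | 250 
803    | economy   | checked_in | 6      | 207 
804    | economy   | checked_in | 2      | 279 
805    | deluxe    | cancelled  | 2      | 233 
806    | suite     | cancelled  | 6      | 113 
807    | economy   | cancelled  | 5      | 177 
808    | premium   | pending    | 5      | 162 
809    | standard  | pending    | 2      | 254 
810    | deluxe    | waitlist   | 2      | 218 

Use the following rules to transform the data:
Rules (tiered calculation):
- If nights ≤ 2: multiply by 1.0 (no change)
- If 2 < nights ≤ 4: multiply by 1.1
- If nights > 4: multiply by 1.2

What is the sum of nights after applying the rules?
41.4

Step 1: Tier 1 (nights ≤ 2): 5 records, sum = 9 × 1.0 = 9.0
Step 2: Tier 2 (2 < nights ≤ 4): 0 records, sum = 0 × 1.1 = 0.0
Step 3: Tier 3 (nights > 4): 5 records, sum = 27 × 1.2 = 32.4
Step 4: Final sum = 9.0 + 0.0 + 32.4 = 41.4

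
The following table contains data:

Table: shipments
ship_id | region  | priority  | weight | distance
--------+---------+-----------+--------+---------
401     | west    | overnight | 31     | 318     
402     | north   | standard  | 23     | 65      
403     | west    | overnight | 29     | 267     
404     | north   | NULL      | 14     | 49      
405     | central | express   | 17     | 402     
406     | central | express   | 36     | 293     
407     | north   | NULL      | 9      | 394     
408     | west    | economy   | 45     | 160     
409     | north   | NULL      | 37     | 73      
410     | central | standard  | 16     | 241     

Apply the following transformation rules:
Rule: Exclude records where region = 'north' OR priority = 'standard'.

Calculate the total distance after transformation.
1440

Step 1: Find records where region = 'north' OR priority = 'standard'
Step 2: 5 records match, summing to 822
Step 3: Original sum: 2262
Step 4: Remaining sum = 2262 - 822 = 1440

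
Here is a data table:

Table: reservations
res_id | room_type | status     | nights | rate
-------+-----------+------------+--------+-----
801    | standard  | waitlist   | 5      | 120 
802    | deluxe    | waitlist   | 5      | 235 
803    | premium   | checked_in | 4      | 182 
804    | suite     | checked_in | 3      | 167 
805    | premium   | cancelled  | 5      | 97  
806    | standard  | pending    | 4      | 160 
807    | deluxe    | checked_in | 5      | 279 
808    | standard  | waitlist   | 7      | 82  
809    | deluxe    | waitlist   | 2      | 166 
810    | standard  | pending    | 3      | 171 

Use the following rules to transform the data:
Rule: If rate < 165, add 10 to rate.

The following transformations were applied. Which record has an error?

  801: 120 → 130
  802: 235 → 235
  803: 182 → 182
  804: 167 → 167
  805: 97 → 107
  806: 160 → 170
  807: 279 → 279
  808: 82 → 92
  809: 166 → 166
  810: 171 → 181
Record 810 has an error. The correct transformed value should be 171, not 181.

Step 1: Check each record against the rule
Step 2: Record 810 has rate = 171
Step 3: Since 171 >= 165, the bonus should not have been applied
Step 4: Correct value = 171, but claimed value = 181
Conclusion: Record 810 has the error.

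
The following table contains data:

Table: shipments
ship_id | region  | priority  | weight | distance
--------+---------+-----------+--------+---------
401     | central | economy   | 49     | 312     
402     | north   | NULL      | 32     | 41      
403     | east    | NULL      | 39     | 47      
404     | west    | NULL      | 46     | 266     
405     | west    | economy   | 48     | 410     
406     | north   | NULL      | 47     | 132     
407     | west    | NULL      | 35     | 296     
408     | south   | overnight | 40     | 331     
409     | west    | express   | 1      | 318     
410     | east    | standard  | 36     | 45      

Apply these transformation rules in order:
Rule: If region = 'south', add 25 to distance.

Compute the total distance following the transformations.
2223

Step 1: Count records where region = 'south': 1
Step 2: Total bonus added: 1 × 25 = 25
Step 3: Original sum of distance: 2198
Step 4: Final sum = 2198 + 25 = 2223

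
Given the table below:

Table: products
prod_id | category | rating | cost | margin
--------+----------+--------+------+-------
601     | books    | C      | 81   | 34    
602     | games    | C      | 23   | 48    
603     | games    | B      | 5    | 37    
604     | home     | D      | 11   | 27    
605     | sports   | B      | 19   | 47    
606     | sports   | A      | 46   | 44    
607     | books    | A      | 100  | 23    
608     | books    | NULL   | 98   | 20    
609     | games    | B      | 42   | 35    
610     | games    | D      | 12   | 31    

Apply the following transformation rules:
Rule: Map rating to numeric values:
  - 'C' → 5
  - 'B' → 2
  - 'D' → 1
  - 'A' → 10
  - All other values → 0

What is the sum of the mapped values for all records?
38

Step 1: Apply mapping to each record
Step 2: Count by status:
  'C': 2 records × 5 = 10
  'B': 3 records × 2 = 6
  'D': 2 records × 1 = 2
  'A': 2 records × 10 = 20
Step 3: Sum all mapped values = 38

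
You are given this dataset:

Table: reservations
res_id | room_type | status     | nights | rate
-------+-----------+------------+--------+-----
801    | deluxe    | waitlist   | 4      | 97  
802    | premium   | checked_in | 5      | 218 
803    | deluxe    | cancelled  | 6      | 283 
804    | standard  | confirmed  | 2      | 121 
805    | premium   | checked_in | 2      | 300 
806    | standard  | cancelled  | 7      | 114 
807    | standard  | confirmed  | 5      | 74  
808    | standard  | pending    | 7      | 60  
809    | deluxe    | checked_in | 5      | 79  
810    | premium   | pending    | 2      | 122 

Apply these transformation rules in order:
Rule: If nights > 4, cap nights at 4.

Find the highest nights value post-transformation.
4

Step 1: Original maximum nights = 7
Step 2: Apply cap at 4
Step 3: 6 records had nights > 4 and were capped
Step 4: Maximum after transformation = 4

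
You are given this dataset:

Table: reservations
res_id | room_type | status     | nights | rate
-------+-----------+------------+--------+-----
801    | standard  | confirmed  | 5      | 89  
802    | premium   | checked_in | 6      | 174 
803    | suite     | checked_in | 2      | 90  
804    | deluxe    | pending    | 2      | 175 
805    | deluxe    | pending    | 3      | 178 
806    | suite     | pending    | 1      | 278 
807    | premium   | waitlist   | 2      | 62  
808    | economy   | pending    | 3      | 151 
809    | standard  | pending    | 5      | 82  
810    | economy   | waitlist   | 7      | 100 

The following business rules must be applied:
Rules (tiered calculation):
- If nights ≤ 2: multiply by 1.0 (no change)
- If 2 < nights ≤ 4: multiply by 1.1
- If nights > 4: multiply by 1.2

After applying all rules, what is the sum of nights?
41.2

Step 1: Tier 1 (nights ≤ 2): 4 records, sum = 7 × 1.0 = 7.0
Step 2: Tier 2 (2 < nights ≤ 4): 2 records, sum = 6 × 1.1 = 6.6
Step 3: Tier 3 (nights > 4): 4 records, sum = 23 × 1.2 = 27.6
Step 4: Final sum = 7.0 + 6.6 + 27.6 = 41.2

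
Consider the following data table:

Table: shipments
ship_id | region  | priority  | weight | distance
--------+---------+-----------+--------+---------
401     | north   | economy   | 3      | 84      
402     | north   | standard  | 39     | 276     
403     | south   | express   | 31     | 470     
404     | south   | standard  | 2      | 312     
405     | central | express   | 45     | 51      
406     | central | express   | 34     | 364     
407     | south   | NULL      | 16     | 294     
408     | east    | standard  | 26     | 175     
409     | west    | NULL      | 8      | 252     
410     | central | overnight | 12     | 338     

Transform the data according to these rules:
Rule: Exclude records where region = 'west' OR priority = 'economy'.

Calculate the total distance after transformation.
2280

Step 1: Find records where region = 'west' OR priority = 'economy'
Step 2: 2 records match, summing to 336
Step 3: Original sum: 2616
Step 4: Remaining sum = 2616 - 336 = 2280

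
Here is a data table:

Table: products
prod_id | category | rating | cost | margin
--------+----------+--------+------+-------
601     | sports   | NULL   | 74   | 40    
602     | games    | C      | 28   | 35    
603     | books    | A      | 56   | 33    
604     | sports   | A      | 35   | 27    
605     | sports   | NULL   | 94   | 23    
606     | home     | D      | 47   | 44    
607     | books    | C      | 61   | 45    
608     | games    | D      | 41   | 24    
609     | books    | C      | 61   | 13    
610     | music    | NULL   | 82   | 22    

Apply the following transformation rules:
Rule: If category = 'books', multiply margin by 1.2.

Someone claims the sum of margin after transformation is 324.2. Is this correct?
Yes, the result is correct.

Step 1: Calculate the correct sum after transformation
Step 2: Apply multiplier 1.2 to records where category = 'books'
Step 3: Correct result = 324.2
Step 4: Claimed result = 324.2
Step 5: 324.2 = 324.2 ✓
Conclusion: The claimed result is correct.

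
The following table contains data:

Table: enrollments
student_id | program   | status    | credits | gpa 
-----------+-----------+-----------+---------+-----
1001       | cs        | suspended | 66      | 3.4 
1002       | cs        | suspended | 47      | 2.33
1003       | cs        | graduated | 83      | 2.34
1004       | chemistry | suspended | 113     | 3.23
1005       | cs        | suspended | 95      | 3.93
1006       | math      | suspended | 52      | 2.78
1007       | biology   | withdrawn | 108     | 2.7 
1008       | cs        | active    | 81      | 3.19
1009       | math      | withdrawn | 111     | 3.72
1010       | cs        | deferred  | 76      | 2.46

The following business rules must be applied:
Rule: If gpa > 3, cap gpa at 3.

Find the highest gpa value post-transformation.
3

Step 1: Original maximum gpa = 3.93
Step 2: Apply cap at 3
Step 3: 5 records had gpa > 3 and were capped
Step 4: Maximum after transformation = 3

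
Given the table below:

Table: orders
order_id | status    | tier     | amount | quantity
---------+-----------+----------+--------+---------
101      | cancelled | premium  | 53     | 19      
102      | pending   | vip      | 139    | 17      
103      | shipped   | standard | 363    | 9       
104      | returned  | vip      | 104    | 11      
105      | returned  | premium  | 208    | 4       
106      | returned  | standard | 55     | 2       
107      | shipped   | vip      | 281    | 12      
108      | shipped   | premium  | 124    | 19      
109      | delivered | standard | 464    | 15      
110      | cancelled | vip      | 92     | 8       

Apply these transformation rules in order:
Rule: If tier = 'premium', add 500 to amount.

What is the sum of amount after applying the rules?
3383

Step 1: Count records where tier = 'premium': 3
Step 2: Total bonus added: 3 × 500 = 1500
Step 3: Original sum of amount: 1883
Step 4: Final sum = 1883 + 1500 = 3383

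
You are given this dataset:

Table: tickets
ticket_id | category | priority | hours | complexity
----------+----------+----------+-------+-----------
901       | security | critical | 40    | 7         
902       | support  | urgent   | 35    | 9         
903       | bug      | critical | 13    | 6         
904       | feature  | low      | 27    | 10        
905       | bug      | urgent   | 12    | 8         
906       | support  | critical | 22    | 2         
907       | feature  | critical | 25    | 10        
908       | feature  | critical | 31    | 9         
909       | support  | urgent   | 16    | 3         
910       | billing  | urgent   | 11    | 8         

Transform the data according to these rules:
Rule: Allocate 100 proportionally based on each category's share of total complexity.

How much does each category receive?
billing: 11.11, bug: 19.44, feature: 40.28, security: 9.72, support: 19.44

Step 1: Calculate total complexity = 72
Step 2: Calculate each category's proportion:
  billing: 8/72 = 11.11% → 11.11
  bug: 14/72 = 19.44% → 19.44
  feature: 29/72 = 40.28% → 40.28
  security: 7/72 = 9.72% → 9.72
  support: 14/72 = 19.44% → 19.44
Step 3: Verify: sum of allocations ≈ 100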